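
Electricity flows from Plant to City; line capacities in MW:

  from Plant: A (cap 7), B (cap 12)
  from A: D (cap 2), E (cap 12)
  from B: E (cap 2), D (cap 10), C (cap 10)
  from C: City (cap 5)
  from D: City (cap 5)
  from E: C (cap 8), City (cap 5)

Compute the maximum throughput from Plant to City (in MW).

15

Augment Plant→A→D→City: bottleneck 2, flow now 2.
Augment Plant→A→E→City: bottleneck 5, flow now 7.
Augment Plant→B→C→City: bottleneck 5, flow now 12.
Augment Plant→B→D→City: bottleneck 3, flow now 15.
No augmenting path remains; maximum flow = 15.
In the residual graph, reachable from Plant: {Plant, A, B, C, D, E}.
Min-cut edges: C→City (5), D→City (5), E→City (5); capacity 5 + 5 + 5 = 15.
This cut is saturated, so no flow can exceed 15.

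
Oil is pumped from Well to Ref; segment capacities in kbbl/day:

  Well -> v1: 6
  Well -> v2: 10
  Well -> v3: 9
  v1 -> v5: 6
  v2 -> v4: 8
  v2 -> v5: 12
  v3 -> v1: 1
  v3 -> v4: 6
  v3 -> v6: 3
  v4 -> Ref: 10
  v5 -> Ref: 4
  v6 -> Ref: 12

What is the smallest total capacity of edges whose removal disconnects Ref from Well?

17

Augment Well→v1→v5→Ref: bottleneck 4, flow now 4.
Augment Well→v2→v4→Ref: bottleneck 8, flow now 12.
Augment Well→v3→v4→Ref: bottleneck 2, flow now 14.
Augment Well→v3→v6→Ref: bottleneck 3, flow now 17.
No augmenting path remains; maximum flow = 17.
By max-flow min-cut, the minimum cut capacity equals the max flow.
In the residual graph, reachable from Well: {Well, v1, v2, v3, v4, v5}.
Min-cut edges: v3→v6 (3), v4→Ref (10), v5→Ref (4); capacity 3 + 10 + 4 = 17.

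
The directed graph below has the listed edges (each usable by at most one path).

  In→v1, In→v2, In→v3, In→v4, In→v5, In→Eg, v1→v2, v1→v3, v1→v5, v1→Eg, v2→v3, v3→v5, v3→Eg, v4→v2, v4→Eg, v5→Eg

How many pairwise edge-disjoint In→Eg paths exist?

5

Assign every edge capacity 1; by Menger, the answer equals the max flow.
Path In→Eg (+1); total 1.
Path In→v1→Eg (+1); total 2.
Path In→v3→Eg (+1); total 3.
Path In→v4→Eg (+1); total 4.
Path In→v5→Eg (+1); total 5.
No residual In→Eg path; max flow = 5.
Certifying cut of size 5: {In→Eg, In→v1, In→v4, v3→Eg, v5→Eg}.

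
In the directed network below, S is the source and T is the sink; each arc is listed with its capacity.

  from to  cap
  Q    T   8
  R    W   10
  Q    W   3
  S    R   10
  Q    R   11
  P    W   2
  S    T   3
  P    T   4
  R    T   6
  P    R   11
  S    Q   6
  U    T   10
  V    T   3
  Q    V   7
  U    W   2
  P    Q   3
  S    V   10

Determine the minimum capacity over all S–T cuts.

Augment S→T: bottleneck 3, flow now 3.
Augment S→Q→T: bottleneck 6, flow now 9.
Augment S→R→T: bottleneck 6, flow now 15.
Augment S→V→T: bottleneck 3, flow now 18.
No augmenting path remains; maximum flow = 18.
By max-flow min-cut, the minimum cut capacity equals the max flow.
In the residual graph, reachable from S: {S, R, V, W}.
Min-cut edges: S→Q (6), S→T (3), R→T (6), V→T (3); capacity 6 + 3 + 6 + 3 = 18.

18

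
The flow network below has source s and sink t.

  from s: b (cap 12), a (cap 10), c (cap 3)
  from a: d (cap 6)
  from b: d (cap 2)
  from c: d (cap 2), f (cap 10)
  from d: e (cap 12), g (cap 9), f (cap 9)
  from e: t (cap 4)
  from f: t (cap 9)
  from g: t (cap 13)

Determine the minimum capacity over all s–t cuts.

Augment s→c→f→t: bottleneck 3, flow now 3.
Augment s→a→d→e→t: bottleneck 4, flow now 7.
Augment s→a→d→f→t: bottleneck 2, flow now 9.
Augment s→b→d→f→t: bottleneck 2, flow now 11.
No augmenting path remains; maximum flow = 11.
By max-flow min-cut, the minimum cut capacity equals the max flow.
In the residual graph, reachable from s: {s, a, b}.
Min-cut edges: s→c (3), a→d (6), b→d (2); capacity 3 + 6 + 2 = 11.

11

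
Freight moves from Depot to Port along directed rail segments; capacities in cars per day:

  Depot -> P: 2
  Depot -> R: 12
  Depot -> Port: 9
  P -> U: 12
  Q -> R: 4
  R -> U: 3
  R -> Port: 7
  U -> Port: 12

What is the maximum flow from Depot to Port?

Augment Depot→Port: bottleneck 9, flow now 9.
Augment Depot→R→Port: bottleneck 7, flow now 16.
Augment Depot→P→U→Port: bottleneck 2, flow now 18.
Augment Depot→R→U→Port: bottleneck 3, flow now 21.
No augmenting path remains; maximum flow = 21.
In the residual graph, reachable from Depot: {Depot, R}.
Min-cut edges: Depot→P (2), Depot→Port (9), R→U (3), R→Port (7); capacity 2 + 9 + 3 + 7 = 21.
This cut is saturated, so no flow can exceed 21.

21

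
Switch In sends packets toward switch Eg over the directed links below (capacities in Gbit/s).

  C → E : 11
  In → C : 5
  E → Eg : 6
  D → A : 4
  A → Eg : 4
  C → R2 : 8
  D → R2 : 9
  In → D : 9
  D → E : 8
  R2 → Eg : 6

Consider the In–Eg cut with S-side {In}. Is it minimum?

Yes — it is a minimum cut (capacity 14).

Given cut capacity: 9 + 5 = 14.
Augment In→D→E→Eg: bottleneck 6, flow now 6.
Augment In→D→A→Eg: bottleneck 3, flow now 9.
Augment In→C→R2→Eg: bottleneck 5, flow now 14.
No augmenting path remains; maximum flow = 14.
Cut capacity 14 equals the max flow, so it is a minimum cut.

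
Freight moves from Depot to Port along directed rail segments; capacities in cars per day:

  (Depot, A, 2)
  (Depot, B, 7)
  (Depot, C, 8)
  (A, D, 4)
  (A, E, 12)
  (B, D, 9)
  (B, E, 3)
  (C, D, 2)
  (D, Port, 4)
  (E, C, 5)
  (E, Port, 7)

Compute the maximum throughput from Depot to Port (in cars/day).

Augment Depot→A→D→Port: bottleneck 2, flow now 2.
Augment Depot→B→D→Port: bottleneck 2, flow now 4.
Augment Depot→B→E→Port: bottleneck 3, flow now 7.
Augment Depot→B→D→A→E→Port: bottleneck 2, flow now 9. (uses reverse residual edge)
No augmenting path remains; maximum flow = 9.
In the residual graph, reachable from Depot: {Depot, B, C, D}.
Min-cut edges: Depot→A (2), B→E (3), D→Port (4); capacity 2 + 3 + 4 = 9.
This cut is saturated, so no flow can exceed 9.

9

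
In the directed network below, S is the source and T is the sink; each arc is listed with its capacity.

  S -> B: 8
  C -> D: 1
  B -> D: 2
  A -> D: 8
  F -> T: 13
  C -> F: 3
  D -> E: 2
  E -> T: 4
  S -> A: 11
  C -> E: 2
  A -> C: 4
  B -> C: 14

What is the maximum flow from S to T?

Augment S→A→C→E→T: bottleneck 2, flow now 2.
Augment S→A→C→F→T: bottleneck 2, flow now 4.
Augment S→A→D→E→T: bottleneck 2, flow now 6.
Augment S→B→C→F→T: bottleneck 1, flow now 7.
No augmenting path remains; maximum flow = 7.
In the residual graph, reachable from S: {S, A, B, C, D}.
Min-cut edges: C→E (2), C→F (3), D→E (2); capacity 2 + 3 + 2 = 7.
This cut is saturated, so no flow can exceed 7.

7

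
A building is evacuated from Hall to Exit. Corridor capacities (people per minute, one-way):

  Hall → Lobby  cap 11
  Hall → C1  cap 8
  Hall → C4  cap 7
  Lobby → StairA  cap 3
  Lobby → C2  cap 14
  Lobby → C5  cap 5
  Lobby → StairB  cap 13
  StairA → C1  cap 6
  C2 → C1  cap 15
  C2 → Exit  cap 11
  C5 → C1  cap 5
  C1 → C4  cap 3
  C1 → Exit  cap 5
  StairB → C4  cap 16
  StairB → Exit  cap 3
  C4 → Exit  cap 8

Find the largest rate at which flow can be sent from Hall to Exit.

Augment Hall→C1→Exit: bottleneck 5, flow now 5.
Augment Hall→C4→Exit: bottleneck 7, flow now 12.
Augment Hall→Lobby→C2→Exit: bottleneck 11, flow now 23.
Augment Hall→C1→C4→Exit: bottleneck 1, flow now 24.
No augmenting path remains; maximum flow = 24.
In the residual graph, reachable from Hall: {Hall, C1, C4}.
Min-cut edges: Hall→Lobby (11), C1→Exit (5), C4→Exit (8); capacity 11 + 5 + 8 = 24.
This cut is saturated, so no flow can exceed 24.

24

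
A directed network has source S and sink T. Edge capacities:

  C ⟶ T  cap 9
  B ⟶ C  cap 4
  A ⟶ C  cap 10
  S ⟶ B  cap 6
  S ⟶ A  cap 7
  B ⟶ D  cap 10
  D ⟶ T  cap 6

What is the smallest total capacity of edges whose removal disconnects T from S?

13

Augment S→A→C→T: bottleneck 7, flow now 7.
Augment S→B→C→T: bottleneck 2, flow now 9.
Augment S→B→D→T: bottleneck 4, flow now 13.
No augmenting path remains; maximum flow = 13.
By max-flow min-cut, the minimum cut capacity equals the max flow.
In the residual graph, reachable from S: {S}.
Min-cut edges: S→A (7), S→B (6); capacity 7 + 6 = 13.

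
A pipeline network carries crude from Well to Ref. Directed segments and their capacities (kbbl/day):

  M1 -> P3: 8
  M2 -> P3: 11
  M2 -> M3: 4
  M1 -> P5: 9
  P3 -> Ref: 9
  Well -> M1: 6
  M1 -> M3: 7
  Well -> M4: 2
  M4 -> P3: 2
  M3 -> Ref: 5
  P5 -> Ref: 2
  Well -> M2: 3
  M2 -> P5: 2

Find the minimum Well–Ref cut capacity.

Augment Well→M1→P3→Ref: bottleneck 6, flow now 6.
Augment Well→M4→P3→Ref: bottleneck 2, flow now 8.
Augment Well→M2→P3→Ref: bottleneck 1, flow now 9.
Augment Well→M2→M3→Ref: bottleneck 2, flow now 11.
No augmenting path remains; maximum flow = 11.
By max-flow min-cut, the minimum cut capacity equals the max flow.
In the residual graph, reachable from Well: {Well}.
Min-cut edges: Well→M1 (6), Well→M4 (2), Well→M2 (3); capacity 6 + 2 + 3 = 11.

11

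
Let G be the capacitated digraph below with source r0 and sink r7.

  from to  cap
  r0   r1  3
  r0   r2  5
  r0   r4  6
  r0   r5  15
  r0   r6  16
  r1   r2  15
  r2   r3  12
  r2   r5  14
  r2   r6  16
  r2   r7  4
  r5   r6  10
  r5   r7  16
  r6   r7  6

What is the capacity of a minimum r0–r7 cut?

26

Augment r0→r2→r7: bottleneck 4, flow now 4.
Augment r0→r5→r7: bottleneck 15, flow now 19.
Augment r0→r6→r7: bottleneck 6, flow now 25.
Augment r0→r2→r5→r7: bottleneck 1, flow now 26.
No augmenting path remains; maximum flow = 26.
By max-flow min-cut, the minimum cut capacity equals the max flow.
In the residual graph, reachable from r0: {r0, r1, r2, r3, r4, r5, r6}.
Min-cut edges: r2→r7 (4), r5→r7 (16), r6→r7 (6); capacity 4 + 16 + 6 = 26.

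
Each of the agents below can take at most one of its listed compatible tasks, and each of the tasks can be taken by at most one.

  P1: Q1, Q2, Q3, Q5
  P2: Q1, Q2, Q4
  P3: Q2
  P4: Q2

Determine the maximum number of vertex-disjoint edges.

Unit-capacity flow: source→left, listed edges, right→sink; max matching = max flow.
Augmenting path P1→Q1 (+1); matched 1.
Augmenting path P2→Q2 (+1); matched 2.
Augmenting path P3→Q2→P2→Q4 (+1); matched 3.
No augmenting path remains; maximum matching = 3.
König certificate: {P1, P2, Q2} is a vertex cover of size 3 (every listed pair touches it), so no matching can be larger.

3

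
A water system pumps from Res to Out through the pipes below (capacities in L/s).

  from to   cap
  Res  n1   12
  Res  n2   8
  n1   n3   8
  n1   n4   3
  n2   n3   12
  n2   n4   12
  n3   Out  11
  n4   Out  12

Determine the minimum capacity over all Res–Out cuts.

Augment Res→n1→n3→Out: bottleneck 8, flow now 8.
Augment Res→n1→n4→Out: bottleneck 3, flow now 11.
Augment Res→n2→n3→Out: bottleneck 3, flow now 14.
Augment Res→n2→n4→Out: bottleneck 5, flow now 19.
No augmenting path remains; maximum flow = 19.
By max-flow min-cut, the minimum cut capacity equals the max flow.
In the residual graph, reachable from Res: {Res, n1}.
Min-cut edges: Res→n2 (8), n1→n3 (8), n1→n4 (3); capacity 8 + 8 + 3 = 19.

19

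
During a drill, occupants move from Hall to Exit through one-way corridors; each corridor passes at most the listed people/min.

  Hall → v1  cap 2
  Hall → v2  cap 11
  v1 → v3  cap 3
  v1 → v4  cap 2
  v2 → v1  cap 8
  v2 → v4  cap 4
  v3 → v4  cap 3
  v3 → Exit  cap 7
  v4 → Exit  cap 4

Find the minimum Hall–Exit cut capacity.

Augment Hall→v1→v3→Exit: bottleneck 2, flow now 2.
Augment Hall→v2→v4→Exit: bottleneck 4, flow now 6.
Augment Hall→v2→v1→v3→Exit: bottleneck 1, flow now 7.
No augmenting path remains; maximum flow = 7.
By max-flow min-cut, the minimum cut capacity equals the max flow.
In the residual graph, reachable from Hall: {Hall, v1, v2, v4}.
Min-cut edges: v1→v3 (3), v4→Exit (4); capacity 3 + 4 = 7.

7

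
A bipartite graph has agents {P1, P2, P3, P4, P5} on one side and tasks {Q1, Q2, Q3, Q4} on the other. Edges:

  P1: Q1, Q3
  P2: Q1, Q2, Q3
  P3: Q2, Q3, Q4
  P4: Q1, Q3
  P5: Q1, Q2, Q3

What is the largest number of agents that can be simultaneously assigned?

Unit-capacity flow: source→left, listed edges, right→sink; max matching = max flow.
Augmenting path P1→Q1 (+1); matched 1.
Augmenting path P2→Q2 (+1); matched 2.
Augmenting path P3→Q3 (+1); matched 3.
Augmenting path P4→Q3→P3→Q4 (+1); matched 4.
No augmenting path remains; maximum matching = 4.
König certificate: {P3, Q1, Q2, Q3} is a vertex cover of size 4 (every listed pair touches it), so no matching can be larger.

4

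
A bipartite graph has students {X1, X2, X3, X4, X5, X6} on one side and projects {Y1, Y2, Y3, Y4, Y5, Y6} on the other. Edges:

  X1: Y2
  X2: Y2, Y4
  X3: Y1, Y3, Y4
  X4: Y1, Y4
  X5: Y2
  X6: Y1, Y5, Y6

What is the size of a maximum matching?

Unit-capacity flow: source→left, listed edges, right→sink; max matching = max flow.
Augmenting path X1→Y2 (+1); matched 1.
Augmenting path X2→Y4 (+1); matched 2.
Augmenting path X3→Y1 (+1); matched 3.
Augmenting path X6→Y5 (+1); matched 4.
Augmenting path X4→Y1→X3→Y3 (+1); matched 5.
No augmenting path remains; maximum matching = 5.
König certificate: {X2, X3, X4, X6, Y2} is a vertex cover of size 5 (every listed pair touches it), so no matching can be larger.

5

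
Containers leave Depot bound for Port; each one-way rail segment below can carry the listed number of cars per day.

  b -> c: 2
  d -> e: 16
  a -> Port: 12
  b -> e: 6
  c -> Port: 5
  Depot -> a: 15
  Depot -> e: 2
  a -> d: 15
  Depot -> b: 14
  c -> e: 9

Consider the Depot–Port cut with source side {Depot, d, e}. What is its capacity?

Edges leaving {Depot, d, e}: Depot→a (15), Depot→b (14).
Cut capacity = 15 + 14 = 29.

29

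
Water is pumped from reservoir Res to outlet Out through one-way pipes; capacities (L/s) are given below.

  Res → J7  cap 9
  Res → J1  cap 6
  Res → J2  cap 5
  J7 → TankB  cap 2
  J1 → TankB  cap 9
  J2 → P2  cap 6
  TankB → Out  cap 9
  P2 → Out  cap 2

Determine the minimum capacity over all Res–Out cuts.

10

Augment Res→J7→TankB→Out: bottleneck 2, flow now 2.
Augment Res→J1→TankB→Out: bottleneck 6, flow now 8.
Augment Res→J2→P2→Out: bottleneck 2, flow now 10.
No augmenting path remains; maximum flow = 10.
By max-flow min-cut, the minimum cut capacity equals the max flow.
In the residual graph, reachable from Res: {Res, J7, J2, P2}.
Min-cut edges: Res→J1 (6), J7→TankB (2), P2→Out (2); capacity 6 + 2 + 2 = 10.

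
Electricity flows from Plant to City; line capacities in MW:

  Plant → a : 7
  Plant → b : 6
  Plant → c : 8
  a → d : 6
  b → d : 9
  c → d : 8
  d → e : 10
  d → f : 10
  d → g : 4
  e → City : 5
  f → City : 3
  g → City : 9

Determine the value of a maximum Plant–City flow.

Augment Plant→a→d→e→City: bottleneck 5, flow now 5.
Augment Plant→a→d→f→City: bottleneck 1, flow now 6.
Augment Plant→b→d→f→City: bottleneck 2, flow now 8.
Augment Plant→b→d→g→City: bottleneck 4, flow now 12.
No augmenting path remains; maximum flow = 12.
In the residual graph, reachable from Plant: {Plant, a, b, c, d, e, f}.
Min-cut edges: d→g (4), e→City (5), f→City (3); capacity 4 + 5 + 3 = 12.
This cut is saturated, so no flow can exceed 12.

12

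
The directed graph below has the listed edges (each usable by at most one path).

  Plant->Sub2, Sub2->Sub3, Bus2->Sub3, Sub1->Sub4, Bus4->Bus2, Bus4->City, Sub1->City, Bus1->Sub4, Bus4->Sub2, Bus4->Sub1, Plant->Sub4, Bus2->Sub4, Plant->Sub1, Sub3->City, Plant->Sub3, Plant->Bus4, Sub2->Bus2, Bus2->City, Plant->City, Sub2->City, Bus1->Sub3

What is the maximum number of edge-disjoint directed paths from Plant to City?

5

Assign every edge capacity 1; by Menger, the answer equals the max flow.
Path Plant→City (+1); total 1.
Path Plant→Bus4→City (+1); total 2.
Path Plant→Sub2→City (+1); total 3.
Path Plant→Sub1→City (+1); total 4.
Path Plant→Sub3→City (+1); total 5.
No residual Plant→City path; max flow = 5.
Certifying cut of size 5: {Plant→Bus4, Plant→City, Plant→Sub1, Plant→Sub2, Plant→Sub3}.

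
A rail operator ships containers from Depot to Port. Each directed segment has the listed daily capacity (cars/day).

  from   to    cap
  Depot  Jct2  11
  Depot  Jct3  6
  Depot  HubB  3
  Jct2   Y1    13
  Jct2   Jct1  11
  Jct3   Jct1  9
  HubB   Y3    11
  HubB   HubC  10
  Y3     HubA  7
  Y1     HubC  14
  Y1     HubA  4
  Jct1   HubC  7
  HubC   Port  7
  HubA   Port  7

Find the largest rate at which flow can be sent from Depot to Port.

14

Augment Depot→HubB→HubC→Port: bottleneck 3, flow now 3.
Augment Depot→Jct2→Y1→HubC→Port: bottleneck 4, flow now 7.
Augment Depot→Jct2→Y1→HubA→Port: bottleneck 4, flow now 11.
Augment Depot→Jct2→Y1→HubC→HubB→Y3→HubA→Port: bottleneck 3, flow now 14. (uses reverse residual edge)
No augmenting path remains; maximum flow = 14.
In the residual graph, reachable from Depot: {Depot, Jct2, Jct3, Y1, Jct1, HubC}.
Min-cut edges: Depot→HubB (3), Y1→HubA (4), HubC→Port (7); capacity 3 + 4 + 7 = 14.
This cut is saturated, so no flow can exceed 14.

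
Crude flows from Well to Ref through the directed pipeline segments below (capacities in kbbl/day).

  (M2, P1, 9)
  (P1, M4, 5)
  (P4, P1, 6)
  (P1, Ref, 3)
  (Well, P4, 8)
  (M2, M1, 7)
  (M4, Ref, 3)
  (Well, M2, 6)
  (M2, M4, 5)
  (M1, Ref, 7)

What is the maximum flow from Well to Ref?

Augment Well→P4→P1→Ref: bottleneck 3, flow now 3.
Augment Well→M2→M1→Ref: bottleneck 6, flow now 9.
Augment Well→P4→P1→M4→Ref: bottleneck 3, flow now 12.
No augmenting path remains; maximum flow = 12.
In the residual graph, reachable from Well: {Well, P4}.
Min-cut edges: Well→M2 (6), P4→P1 (6); capacity 6 + 6 = 12.
This cut is saturated, so no flow can exceed 12.

12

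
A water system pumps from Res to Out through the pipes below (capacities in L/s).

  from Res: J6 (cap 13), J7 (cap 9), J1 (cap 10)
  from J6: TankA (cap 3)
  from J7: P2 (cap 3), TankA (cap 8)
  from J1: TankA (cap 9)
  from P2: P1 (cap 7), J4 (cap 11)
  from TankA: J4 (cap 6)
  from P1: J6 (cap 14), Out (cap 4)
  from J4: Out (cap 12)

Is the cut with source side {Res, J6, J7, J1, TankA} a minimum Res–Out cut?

Given cut capacity: 3 + 6 = 9.
Augment Res→J6→TankA→J4→Out: bottleneck 3, flow now 3.
Augment Res→J7→P2→P1→Out: bottleneck 3, flow now 6.
Augment Res→J7→TankA→J4→Out: bottleneck 3, flow now 9.
No augmenting path remains; maximum flow = 9.
Cut capacity 9 equals the max flow, so it is a minimum cut.

Yes — it is a minimum cut (capacity 9).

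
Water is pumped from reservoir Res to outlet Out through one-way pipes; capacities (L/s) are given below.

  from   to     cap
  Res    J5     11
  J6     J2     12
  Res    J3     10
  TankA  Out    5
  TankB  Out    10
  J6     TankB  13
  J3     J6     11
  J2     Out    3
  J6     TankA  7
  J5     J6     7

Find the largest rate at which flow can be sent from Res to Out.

17

Augment Res→J5→J6→J2→Out: bottleneck 3, flow now 3.
Augment Res→J5→J6→TankA→Out: bottleneck 4, flow now 7.
Augment Res→J3→J6→TankA→Out: bottleneck 1, flow now 8.
Augment Res→J3→J6→TankB→Out: bottleneck 9, flow now 17.
No augmenting path remains; maximum flow = 17.
In the residual graph, reachable from Res: {Res, J5}.
Min-cut edges: Res→J3 (10), J5→J6 (7); capacity 10 + 7 = 17.
This cut is saturated, so no flow can exceed 17.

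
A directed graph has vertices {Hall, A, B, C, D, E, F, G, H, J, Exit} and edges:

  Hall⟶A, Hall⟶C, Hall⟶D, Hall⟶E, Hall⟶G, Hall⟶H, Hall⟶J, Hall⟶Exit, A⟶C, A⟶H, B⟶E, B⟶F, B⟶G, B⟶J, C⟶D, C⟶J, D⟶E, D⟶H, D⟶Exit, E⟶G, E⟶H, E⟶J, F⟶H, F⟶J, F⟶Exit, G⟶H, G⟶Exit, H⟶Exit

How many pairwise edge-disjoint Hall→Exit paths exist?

Assign every edge capacity 1; by Menger, the answer equals the max flow.
Path Hall→Exit (+1); total 1.
Path Hall→D→Exit (+1); total 2.
Path Hall→G→Exit (+1); total 3.
Path Hall→H→Exit (+1); total 4.
No residual Hall→Exit path; max flow = 4.
Certifying cut of size 4: {D→Exit, G→Exit, H→Exit, Hall→Exit}.

4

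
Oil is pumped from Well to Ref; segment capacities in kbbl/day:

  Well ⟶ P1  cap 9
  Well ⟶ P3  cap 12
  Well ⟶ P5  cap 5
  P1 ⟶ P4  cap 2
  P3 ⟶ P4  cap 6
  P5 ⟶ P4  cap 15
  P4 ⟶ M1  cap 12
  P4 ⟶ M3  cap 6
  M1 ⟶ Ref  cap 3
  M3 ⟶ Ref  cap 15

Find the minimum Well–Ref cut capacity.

9

Augment Well→P1→P4→M1→Ref: bottleneck 2, flow now 2.
Augment Well→P3→P4→M1→Ref: bottleneck 1, flow now 3.
Augment Well→P3→P4→M3→Ref: bottleneck 5, flow now 8.
Augment Well→P5→P4→M3→Ref: bottleneck 1, flow now 9.
No augmenting path remains; maximum flow = 9.
By max-flow min-cut, the minimum cut capacity equals the max flow.
In the residual graph, reachable from Well: {Well, P1, P3, P5, P4, M1}.
Min-cut edges: P4→M3 (6), M1→Ref (3); capacity 6 + 3 = 9.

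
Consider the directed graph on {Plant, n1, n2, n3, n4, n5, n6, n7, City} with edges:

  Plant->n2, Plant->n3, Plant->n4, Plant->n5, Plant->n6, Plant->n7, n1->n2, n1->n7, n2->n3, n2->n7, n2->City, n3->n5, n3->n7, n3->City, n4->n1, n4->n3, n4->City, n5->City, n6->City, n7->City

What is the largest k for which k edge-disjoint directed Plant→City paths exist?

6

Assign every edge capacity 1; by Menger, the answer equals the max flow.
Path Plant→n2→City (+1); total 1.
Path Plant→n3→City (+1); total 2.
Path Plant→n4→City (+1); total 3.
Path Plant→n5→City (+1); total 4.
Path Plant→n6→City (+1); total 5.
Path Plant→n7→City (+1); total 6.
No residual Plant→City path; max flow = 6.
Certifying cut of size 6: {Plant→n2, Plant→n3, Plant→n4, Plant→n5, Plant→n6, Plant→n7}.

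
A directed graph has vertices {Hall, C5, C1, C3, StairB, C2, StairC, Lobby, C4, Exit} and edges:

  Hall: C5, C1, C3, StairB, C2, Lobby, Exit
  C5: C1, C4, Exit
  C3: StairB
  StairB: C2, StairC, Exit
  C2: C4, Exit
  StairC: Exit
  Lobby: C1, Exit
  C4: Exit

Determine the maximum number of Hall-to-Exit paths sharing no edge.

6

Assign every edge capacity 1; by Menger, the answer equals the max flow.
Path Hall→Exit (+1); total 1.
Path Hall→C5→Exit (+1); total 2.
Path Hall→StairB→Exit (+1); total 3.
Path Hall→C2→Exit (+1); total 4.
Path Hall→Lobby→Exit (+1); total 5.
Path Hall→C3→StairB→StairC→Exit (+1); total 6.
No residual Hall→Exit path; max flow = 6.
Certifying cut of size 6: {Hall→C2, Hall→C3, Hall→C5, Hall→Exit, Hall→Lobby, Hall→StairB}.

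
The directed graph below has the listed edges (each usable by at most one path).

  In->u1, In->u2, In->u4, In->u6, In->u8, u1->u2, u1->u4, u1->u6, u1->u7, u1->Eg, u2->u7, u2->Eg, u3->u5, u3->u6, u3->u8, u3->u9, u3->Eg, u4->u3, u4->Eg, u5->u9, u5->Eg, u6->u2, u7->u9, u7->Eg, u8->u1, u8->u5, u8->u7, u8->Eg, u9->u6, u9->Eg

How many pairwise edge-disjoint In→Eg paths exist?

Assign every edge capacity 1; by Menger, the answer equals the max flow.
Path In→u1→Eg (+1); total 1.
Path In→u2→Eg (+1); total 2.
Path In→u4→Eg (+1); total 3.
Path In→u8→Eg (+1); total 4.
Path In→u6→u2→u7→Eg (+1); total 5.
No residual In→Eg path; max flow = 5.
Certifying cut of size 5: {In→u1, In→u2, In→u4, In→u6, In→u8}.

5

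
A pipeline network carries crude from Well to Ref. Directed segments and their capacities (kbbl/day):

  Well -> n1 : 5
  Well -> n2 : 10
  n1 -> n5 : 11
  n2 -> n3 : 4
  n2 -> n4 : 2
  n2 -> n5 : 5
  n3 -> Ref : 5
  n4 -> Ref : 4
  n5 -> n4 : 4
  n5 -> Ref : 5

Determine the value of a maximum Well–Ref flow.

13

Augment Well→n1→n5→Ref: bottleneck 5, flow now 5.
Augment Well→n2→n3→Ref: bottleneck 4, flow now 9.
Augment Well→n2→n4→Ref: bottleneck 2, flow now 11.
Augment Well→n2→n5→n4→Ref: bottleneck 2, flow now 13.
No augmenting path remains; maximum flow = 13.
In the residual graph, reachable from Well: {Well, n1, n2, n4, n5}.
Min-cut edges: n2→n3 (4), n4→Ref (4), n5→Ref (5); capacity 4 + 4 + 5 = 13.
This cut is saturated, so no flow can exceed 13.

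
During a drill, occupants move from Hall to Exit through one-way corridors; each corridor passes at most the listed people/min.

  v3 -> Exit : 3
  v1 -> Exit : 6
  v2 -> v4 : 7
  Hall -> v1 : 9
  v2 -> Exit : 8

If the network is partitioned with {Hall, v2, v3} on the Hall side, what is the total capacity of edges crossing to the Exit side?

Edges leaving {Hall, v2, v3}: Hall→v1 (9), v2→v4 (7), v2→Exit (8), v3→Exit (3).
Cut capacity = 9 + 7 + 8 + 3 = 27.

27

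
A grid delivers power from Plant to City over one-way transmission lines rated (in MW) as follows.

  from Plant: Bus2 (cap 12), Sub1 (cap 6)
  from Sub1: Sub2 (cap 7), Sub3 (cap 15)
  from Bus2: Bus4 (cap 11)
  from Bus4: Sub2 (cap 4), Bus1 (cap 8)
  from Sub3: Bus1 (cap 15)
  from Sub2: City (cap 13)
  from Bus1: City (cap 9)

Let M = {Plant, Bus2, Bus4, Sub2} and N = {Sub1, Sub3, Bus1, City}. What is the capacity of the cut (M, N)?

27

Edges leaving {Plant, Bus2, Bus4, Sub2}: Plant→Sub1 (6), Bus4→Bus1 (8), Sub2→City (13).
Cut capacity = 6 + 8 + 13 = 27.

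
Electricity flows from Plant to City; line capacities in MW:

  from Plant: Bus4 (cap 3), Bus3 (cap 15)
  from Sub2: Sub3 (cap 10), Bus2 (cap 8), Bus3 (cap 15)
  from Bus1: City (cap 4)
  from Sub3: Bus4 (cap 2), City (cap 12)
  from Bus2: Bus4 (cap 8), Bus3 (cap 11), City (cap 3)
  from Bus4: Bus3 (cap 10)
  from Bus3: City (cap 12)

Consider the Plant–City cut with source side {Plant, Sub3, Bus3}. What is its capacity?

29

Edges leaving {Plant, Sub3, Bus3}: Plant→Bus4 (3), Sub3→Bus4 (2), Sub3→City (12), Bus3→City (12).
Cut capacity = 3 + 2 + 12 + 12 = 29.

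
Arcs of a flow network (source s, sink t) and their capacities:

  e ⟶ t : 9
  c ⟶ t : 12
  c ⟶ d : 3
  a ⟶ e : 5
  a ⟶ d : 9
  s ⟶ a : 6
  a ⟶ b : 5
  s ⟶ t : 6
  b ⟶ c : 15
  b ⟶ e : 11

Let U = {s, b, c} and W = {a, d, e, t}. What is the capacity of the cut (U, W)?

38

Edges leaving {s, b, c}: s→a (6), s→t (6), b→e (11), c→d (3), c→t (12).
Cut capacity = 6 + 6 + 11 + 3 + 12 = 38.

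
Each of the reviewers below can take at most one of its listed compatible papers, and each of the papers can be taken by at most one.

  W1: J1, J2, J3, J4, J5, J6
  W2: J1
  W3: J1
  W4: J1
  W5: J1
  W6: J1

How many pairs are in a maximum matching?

Unit-capacity flow: source→left, listed edges, right→sink; max matching = max flow.
Augmenting path W1→J1 (+1); matched 1.
Augmenting path W2→J1→W1→J2 (+1); matched 2.
No augmenting path remains; maximum matching = 2.
König certificate: {W1, J1} is a vertex cover of size 2 (every listed pair touches it), so no matching can be larger.

2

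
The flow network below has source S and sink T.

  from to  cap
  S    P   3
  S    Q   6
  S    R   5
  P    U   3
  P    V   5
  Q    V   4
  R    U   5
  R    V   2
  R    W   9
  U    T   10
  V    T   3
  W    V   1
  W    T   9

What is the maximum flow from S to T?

Augment S→P→U→T: bottleneck 3, flow now 3.
Augment S→Q→V→T: bottleneck 3, flow now 6.
Augment S→R→U→T: bottleneck 5, flow now 11.
No augmenting path remains; maximum flow = 11.
In the residual graph, reachable from S: {S, Q, V}.
Min-cut edges: S→P (3), S→R (5), V→T (3); capacity 3 + 5 + 3 = 11.
This cut is saturated, so no flow can exceed 11.

11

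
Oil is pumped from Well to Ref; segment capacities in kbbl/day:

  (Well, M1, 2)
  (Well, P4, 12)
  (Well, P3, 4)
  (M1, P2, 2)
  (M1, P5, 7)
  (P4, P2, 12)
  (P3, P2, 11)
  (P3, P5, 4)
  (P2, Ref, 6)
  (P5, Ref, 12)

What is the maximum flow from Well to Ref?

Augment Well→M1→P2→Ref: bottleneck 2, flow now 2.
Augment Well→P4→P2→Ref: bottleneck 4, flow now 6.
Augment Well→P3→P5→Ref: bottleneck 4, flow now 10.
Augment Well→P4→P2→M1→P5→Ref: bottleneck 2, flow now 12. (uses reverse residual edge)
No augmenting path remains; maximum flow = 12.
In the residual graph, reachable from Well: {Well, P4, P2}.
Min-cut edges: Well→M1 (2), Well→P3 (4), P2→Ref (6); capacity 2 + 4 + 6 = 12.
This cut is saturated, so no flow can exceed 12.

12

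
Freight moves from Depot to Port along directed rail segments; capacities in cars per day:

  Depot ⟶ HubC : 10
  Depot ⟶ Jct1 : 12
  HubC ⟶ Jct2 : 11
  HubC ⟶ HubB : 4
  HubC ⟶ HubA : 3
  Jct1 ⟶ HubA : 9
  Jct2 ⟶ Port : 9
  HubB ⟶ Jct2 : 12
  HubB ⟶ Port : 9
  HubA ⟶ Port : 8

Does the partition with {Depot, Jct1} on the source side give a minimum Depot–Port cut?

No — its capacity is 19, but the minimum cut has capacity 18.

Given cut capacity: 10 + 9 = 19.
Augment Depot→HubC→Jct2→Port: bottleneck 9, flow now 9.
Augment Depot→HubC→HubB→Port: bottleneck 1, flow now 10.
Augment Depot→Jct1→HubA→Port: bottleneck 8, flow now 18.
No augmenting path remains; maximum flow = 18.
In the residual graph, reachable from Depot: {Depot, Jct1, HubA}.
Min-cut edges: Depot→HubC (10), HubA→Port (8); capacity 10 + 8 = 18.
Cut capacity 19 exceeds the max flow 18, so it is not minimum.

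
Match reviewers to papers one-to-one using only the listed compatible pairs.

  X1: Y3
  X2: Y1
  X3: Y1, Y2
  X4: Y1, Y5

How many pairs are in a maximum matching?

4

Unit-capacity flow: source→left, listed edges, right→sink; max matching = max flow.
Augmenting path X1→Y3 (+1); matched 1.
Augmenting path X2→Y1 (+1); matched 2.
Augmenting path X3→Y2 (+1); matched 3.
Augmenting path X4→Y5 (+1); matched 4.
No augmenting path remains; maximum matching = 4.
König certificate: {X1, X2, X3, X4} is a vertex cover of size 4 (every listed pair touches it), so no matching can be larger.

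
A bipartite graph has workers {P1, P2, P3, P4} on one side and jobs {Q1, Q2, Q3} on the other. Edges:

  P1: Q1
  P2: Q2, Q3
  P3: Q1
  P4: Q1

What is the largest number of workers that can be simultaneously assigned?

2

Unit-capacity flow: source→left, listed edges, right→sink; max matching = max flow.
Augmenting path P1→Q1 (+1); matched 1.
Augmenting path P2→Q2 (+1); matched 2.
No augmenting path remains; maximum matching = 2.
König certificate: {P2, Q1} is a vertex cover of size 2 (every listed pair touches it), so no matching can be larger.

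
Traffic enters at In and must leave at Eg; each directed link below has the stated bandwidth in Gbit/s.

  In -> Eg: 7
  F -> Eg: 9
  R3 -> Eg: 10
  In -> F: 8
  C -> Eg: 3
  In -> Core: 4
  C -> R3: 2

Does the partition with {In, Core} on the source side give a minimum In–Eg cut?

Given cut capacity: 8 + 7 = 15.
Augment In→Eg: bottleneck 7, flow now 7.
Augment In→F→Eg: bottleneck 8, flow now 15.
No augmenting path remains; maximum flow = 15.
Cut capacity 15 equals the max flow, so it is a minimum cut.

Yes — it is a minimum cut (capacity 15).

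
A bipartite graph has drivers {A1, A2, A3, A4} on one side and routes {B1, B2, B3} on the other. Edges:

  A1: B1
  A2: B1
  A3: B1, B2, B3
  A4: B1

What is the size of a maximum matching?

2

Unit-capacity flow: source→left, listed edges, right→sink; max matching = max flow.
Augmenting path A1→B1 (+1); matched 1.
Augmenting path A3→B2 (+1); matched 2.
No augmenting path remains; maximum matching = 2.
König certificate: {A3, B1} is a vertex cover of size 2 (every listed pair touches it), so no matching can be larger.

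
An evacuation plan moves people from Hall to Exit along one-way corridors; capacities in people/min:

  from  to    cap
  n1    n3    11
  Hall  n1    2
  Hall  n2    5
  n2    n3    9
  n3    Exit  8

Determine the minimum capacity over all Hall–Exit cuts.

7

Augment Hall→n1→n3→Exit: bottleneck 2, flow now 2.
Augment Hall→n2→n3→Exit: bottleneck 5, flow now 7.
No augmenting path remains; maximum flow = 7.
By max-flow min-cut, the minimum cut capacity equals the max flow.
In the residual graph, reachable from Hall: {Hall}.
Min-cut edges: Hall→n1 (2), Hall→n2 (5); capacity 2 + 5 = 7.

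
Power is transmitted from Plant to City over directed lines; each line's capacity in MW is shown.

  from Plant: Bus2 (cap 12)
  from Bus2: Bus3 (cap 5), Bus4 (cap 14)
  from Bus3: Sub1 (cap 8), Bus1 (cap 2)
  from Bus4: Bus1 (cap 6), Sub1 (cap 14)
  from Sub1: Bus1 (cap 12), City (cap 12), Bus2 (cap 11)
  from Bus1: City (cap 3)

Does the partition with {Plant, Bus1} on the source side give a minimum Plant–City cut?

No — its capacity is 15, but the minimum cut has capacity 12.

Given cut capacity: 12 + 3 = 15.
Augment Plant→Bus2→Bus3→Sub1→City: bottleneck 5, flow now 5.
Augment Plant→Bus2→Bus4→Sub1→City: bottleneck 7, flow now 12.
No augmenting path remains; maximum flow = 12.
In the residual graph, reachable from Plant: {Plant}.
Min-cut edges: Plant→Bus2 (12); capacity 12 = 12.
Cut capacity 15 exceeds the max flow 12, so it is not minimum.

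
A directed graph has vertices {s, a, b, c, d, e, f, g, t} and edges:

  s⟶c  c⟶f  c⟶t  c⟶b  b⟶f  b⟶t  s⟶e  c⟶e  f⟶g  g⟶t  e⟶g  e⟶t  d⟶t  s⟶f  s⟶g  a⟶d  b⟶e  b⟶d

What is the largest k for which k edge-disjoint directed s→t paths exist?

3

Assign every edge capacity 1; by Menger, the answer equals the max flow.
Path s→c→t (+1); total 1.
Path s→e→t (+1); total 2.
Path s→g→t (+1); total 3.
No residual s→t path; max flow = 3.
Certifying cut of size 3: {g→t, s→c, s→e}.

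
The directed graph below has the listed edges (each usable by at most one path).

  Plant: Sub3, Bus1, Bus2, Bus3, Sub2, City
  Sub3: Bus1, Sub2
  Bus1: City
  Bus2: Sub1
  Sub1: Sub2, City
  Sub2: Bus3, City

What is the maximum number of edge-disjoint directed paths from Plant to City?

Assign every edge capacity 1; by Menger, the answer equals the max flow.
Path Plant→City (+1); total 1.
Path Plant→Bus1→City (+1); total 2.
Path Plant→Sub2→City (+1); total 3.
Path Plant→Bus2→Sub1→City (+1); total 4.
No residual Plant→City path; max flow = 4.
Certifying cut of size 4: {Bus1→City, Plant→Bus2, Plant→City, Sub2→City}.

4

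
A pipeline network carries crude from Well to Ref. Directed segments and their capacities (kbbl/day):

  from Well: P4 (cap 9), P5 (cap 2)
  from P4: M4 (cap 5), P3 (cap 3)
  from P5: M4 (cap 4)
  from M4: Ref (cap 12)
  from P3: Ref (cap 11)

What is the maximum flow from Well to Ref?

Augment Well→P4→M4→Ref: bottleneck 5, flow now 5.
Augment Well→P4→P3→Ref: bottleneck 3, flow now 8.
Augment Well→P5→M4→Ref: bottleneck 2, flow now 10.
No augmenting path remains; maximum flow = 10.
In the residual graph, reachable from Well: {Well, P4}.
Min-cut edges: Well→P5 (2), P4→M4 (5), P4→P3 (3); capacity 2 + 5 + 3 = 10.
This cut is saturated, so no flow can exceed 10.

10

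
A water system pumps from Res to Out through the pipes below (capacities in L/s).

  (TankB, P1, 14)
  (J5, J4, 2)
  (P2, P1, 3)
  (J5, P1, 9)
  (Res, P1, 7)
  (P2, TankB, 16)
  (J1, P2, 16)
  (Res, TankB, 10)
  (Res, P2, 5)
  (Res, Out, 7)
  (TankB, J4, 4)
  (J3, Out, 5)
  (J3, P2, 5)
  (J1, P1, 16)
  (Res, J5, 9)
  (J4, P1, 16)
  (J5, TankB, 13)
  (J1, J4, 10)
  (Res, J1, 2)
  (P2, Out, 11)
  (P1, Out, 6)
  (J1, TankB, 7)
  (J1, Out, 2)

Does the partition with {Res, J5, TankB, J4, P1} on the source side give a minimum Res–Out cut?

Given cut capacity: 2 + 5 + 7 + 6 = 20.
Augment Res→Out: bottleneck 7, flow now 7.
Augment Res→J1→Out: bottleneck 2, flow now 9.
Augment Res→P2→Out: bottleneck 5, flow now 14.
Augment Res→P1→Out: bottleneck 6, flow now 20.
No augmenting path remains; maximum flow = 20.
Cut capacity 20 equals the max flow, so it is a minimum cut.

Yes — it is a minimum cut (capacity 20).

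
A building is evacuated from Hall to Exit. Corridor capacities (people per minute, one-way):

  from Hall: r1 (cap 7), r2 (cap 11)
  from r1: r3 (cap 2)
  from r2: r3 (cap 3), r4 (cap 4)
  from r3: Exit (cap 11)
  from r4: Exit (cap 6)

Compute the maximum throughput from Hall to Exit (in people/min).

9

Augment Hall→r1→r3→Exit: bottleneck 2, flow now 2.
Augment Hall→r2→r3→Exit: bottleneck 3, flow now 5.
Augment Hall→r2→r4→Exit: bottleneck 4, flow now 9.
No augmenting path remains; maximum flow = 9.
In the residual graph, reachable from Hall: {Hall, r1, r2}.
Min-cut edges: r1→r3 (2), r2→r3 (3), r2→r4 (4); capacity 2 + 3 + 4 = 9.
This cut is saturated, so no flow can exceed 9.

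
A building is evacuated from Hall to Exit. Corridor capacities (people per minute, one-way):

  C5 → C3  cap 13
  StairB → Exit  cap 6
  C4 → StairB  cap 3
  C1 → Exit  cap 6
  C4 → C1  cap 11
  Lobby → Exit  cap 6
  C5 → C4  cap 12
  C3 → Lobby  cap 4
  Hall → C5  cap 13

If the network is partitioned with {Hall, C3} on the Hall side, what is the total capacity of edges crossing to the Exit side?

Edges leaving {Hall, C3}: Hall→C5 (13), C3→Lobby (4).
Cut capacity = 13 + 4 = 17.

17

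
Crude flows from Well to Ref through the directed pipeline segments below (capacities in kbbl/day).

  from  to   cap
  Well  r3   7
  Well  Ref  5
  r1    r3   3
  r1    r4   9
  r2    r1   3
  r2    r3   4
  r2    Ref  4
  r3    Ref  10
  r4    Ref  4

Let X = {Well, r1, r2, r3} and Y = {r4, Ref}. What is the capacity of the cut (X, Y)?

28

Edges leaving {Well, r1, r2, r3}: Well→Ref (5), r1→r4 (9), r2→Ref (4), r3→Ref (10).
Cut capacity = 5 + 9 + 4 + 10 = 28.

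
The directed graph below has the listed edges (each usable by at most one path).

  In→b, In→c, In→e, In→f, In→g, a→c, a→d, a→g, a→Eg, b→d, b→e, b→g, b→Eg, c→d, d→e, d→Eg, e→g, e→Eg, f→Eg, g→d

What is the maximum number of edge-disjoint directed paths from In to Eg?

Assign every edge capacity 1; by Menger, the answer equals the max flow.
Path In→b→Eg (+1); total 1.
Path In→e→Eg (+1); total 2.
Path In→f→Eg (+1); total 3.
Path In→c→d→Eg (+1); total 4.
No residual In→Eg path; max flow = 4.
Certifying cut of size 4: {In→b, In→f, d→Eg, e→Eg}.

4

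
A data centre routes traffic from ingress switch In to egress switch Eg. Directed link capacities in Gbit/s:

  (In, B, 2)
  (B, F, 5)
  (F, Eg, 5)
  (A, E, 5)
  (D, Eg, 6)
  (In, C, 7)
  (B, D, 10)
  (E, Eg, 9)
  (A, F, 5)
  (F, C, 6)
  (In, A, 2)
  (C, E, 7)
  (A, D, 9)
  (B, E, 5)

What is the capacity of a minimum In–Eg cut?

11

Augment In→A→D→Eg: bottleneck 2, flow now 2.
Augment In→B→D→Eg: bottleneck 2, flow now 4.
Augment In→C→E→Eg: bottleneck 7, flow now 11.
No augmenting path remains; maximum flow = 11.
By max-flow min-cut, the minimum cut capacity equals the max flow.
In the residual graph, reachable from In: {In}.
Min-cut edges: In→A (2), In→B (2), In→C (7); capacity 2 + 2 + 7 = 11.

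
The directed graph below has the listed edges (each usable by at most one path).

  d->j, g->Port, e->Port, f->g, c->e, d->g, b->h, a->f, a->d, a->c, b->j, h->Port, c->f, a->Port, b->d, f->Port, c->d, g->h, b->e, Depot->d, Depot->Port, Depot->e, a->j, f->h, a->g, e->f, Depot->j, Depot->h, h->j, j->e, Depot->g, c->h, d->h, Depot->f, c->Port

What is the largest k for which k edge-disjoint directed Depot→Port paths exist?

5

Assign every edge capacity 1; by Menger, the answer equals the max flow.
Path Depot→Port (+1); total 1.
Path Depot→e→Port (+1); total 2.
Path Depot→f→Port (+1); total 3.
Path Depot→g→Port (+1); total 4.
Path Depot→h→Port (+1); total 5.
No residual Depot→Port path; max flow = 5.
Certifying cut of size 5: {Depot→Port, e→Port, f→Port, g→Port, h→Port}.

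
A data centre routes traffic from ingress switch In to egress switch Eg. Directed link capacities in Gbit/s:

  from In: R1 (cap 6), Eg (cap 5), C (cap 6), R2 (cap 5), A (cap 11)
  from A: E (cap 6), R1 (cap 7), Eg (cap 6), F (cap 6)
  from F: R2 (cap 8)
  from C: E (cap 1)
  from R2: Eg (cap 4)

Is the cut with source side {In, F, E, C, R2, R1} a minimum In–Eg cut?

No — its capacity is 20, but the minimum cut has capacity 15.

Given cut capacity: 11 + 5 + 4 = 20.
Augment In→Eg: bottleneck 5, flow now 5.
Augment In→A→Eg: bottleneck 6, flow now 11.
Augment In→R2→Eg: bottleneck 4, flow now 15.
No augmenting path remains; maximum flow = 15.
In the residual graph, reachable from In: {In, A, F, E, C, R2, R1}.
Min-cut edges: In→Eg (5), A→Eg (6), R2→Eg (4); capacity 5 + 6 + 4 = 15.
Cut capacity 20 exceeds the max flow 15, so it is not minimum.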